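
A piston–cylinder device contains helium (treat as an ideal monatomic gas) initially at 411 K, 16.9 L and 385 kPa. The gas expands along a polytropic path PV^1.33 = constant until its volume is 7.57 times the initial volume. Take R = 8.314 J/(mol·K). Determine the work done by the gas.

9610 J

n = P₁V₁/(RT₁) = 385×16.9/(8.314×411) = 1.90 mol.
Polytropic n=1.33: T₂ = T₁(V₁/V₂)^(n−1) = 411×(0.132)^0.33 = 211 K; P₂ = P₁(V₁/V₂)^n = 26.1 kPa.
W = (P₁V₁−P₂V₂)/(n−1) = (385×16.9−26.1×128)/0.33 = 9610 J.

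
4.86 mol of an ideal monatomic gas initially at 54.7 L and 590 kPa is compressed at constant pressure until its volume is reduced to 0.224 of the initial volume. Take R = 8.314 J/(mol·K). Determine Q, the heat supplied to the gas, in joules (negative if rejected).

T₁ = P₁V₁/(nR) = 590×54.7/(4.86×8.314) = 799 K.
Isobaric: P stays 590 kPa; V/T = const ⇒ T₂ = 179 K, V₂ = 12.3 L.
W = PΔV = 590×(12.3−54.7) kPa·L = -25000 J.
ΔU = nCvΔT = 4.86×12.5×(179−799) = -37600 J.
Q = ΔU + W = nCpΔT = -62600 J.

-62600 J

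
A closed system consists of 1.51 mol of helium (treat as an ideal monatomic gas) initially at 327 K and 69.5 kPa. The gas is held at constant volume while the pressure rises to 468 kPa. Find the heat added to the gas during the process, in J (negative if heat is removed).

35300 J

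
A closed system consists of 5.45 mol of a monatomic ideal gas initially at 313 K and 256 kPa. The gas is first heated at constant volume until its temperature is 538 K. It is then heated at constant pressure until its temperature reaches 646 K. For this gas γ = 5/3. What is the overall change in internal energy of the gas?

22600 J

V₁ = nRT₁/P₁ = 5.45×8.314×313/256 = 55.4 L.
Step 1 — Isochoric: V stays 55.4 L; P/T = const ⇒ T₂ = 538 K, P₂ = 440 kPa.
W = 0 (no volume change).
ΔU = nCvΔT = 5.45×12.5×(538−313) = 15300 J.
Q = ΔU = 15300 J.
State after step 1: P = 440 kPa, V = 55.4 L, T = 538 K.
Step 2 — Isobaric: P stays 440 kPa; V/T = const ⇒ T₂ = 646 K, V₂ = 66.5 L.
W = PΔV = 440×(66.5−55.4) kPa·L = 4890 J.
ΔU = nCvΔT = 5.45×12.5×(646−538) = 7340 J.
Q = ΔU + W = nCpΔT = 12200 J.
Net over both steps: W = 4890 J, Q = 27500 J, ΔU = 22600 J.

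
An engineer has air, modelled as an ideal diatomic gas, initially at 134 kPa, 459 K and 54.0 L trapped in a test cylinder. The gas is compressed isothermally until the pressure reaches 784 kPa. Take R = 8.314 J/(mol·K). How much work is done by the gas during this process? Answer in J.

-12800 J

n = P₁V₁/(RT₁) = 134×54.0/(8.314×459) = 1.90 mol.
Isothermal: T stays 459 K; PV = const ⇒ V₂ = 9.23 L, P₂ = 784 kPa.
W = nRT ln(V₂/V₁) = 1.90×8.314×459×ln(0.171) = -12800 J.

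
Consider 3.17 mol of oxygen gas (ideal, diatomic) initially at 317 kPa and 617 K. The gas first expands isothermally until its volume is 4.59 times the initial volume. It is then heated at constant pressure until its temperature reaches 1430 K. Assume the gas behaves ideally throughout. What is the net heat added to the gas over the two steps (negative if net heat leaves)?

V₁ = nRT₁/P₁ = 3.17×8.314×617/317 = 51.3 L.
Step 1 — Isothermal: T stays 617 K; PV = const ⇒ V₂ = 235 L, P₂ = 69.1 kPa.
ΔU = 0 (ideal gas, T constant).
W = nRT ln(V₂/V₁) = 3.17×8.314×617×ln(4.59) = 24800 J.
Q = ΔU + W = 24800 J.
State after step 1: P = 69.1 kPa, V = 235 L, T = 617 K.
Step 2 — Isobaric: P stays 69.1 kPa; V/T = const ⇒ T₂ = 1430 K, V₂ = 546 L.
W = PΔV = 69.1×(546−235) kPa·L = 21400 J.
ΔU = nCvΔT = 3.17×20.8×(1430−617) = 53600 J.
Q = ΔU + W = nCpΔT = 75000 J.
Net over both steps: W = 46200 J, Q = 99800 J, ΔU = 53600 J.

99800 J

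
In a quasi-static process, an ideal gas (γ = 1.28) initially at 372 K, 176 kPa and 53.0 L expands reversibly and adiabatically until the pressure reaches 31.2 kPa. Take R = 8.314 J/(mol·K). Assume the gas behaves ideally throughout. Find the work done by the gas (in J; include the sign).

n = P₁V₁/(RT₁) = 176×53.0/(8.314×372) = 3.02 mol.
Adiabatic: T₂/T₁ = (P₂/P₁)^((γ−1)/γ) ⇒ T₂ = 372×(0.177)^0.219 = 255 K; V₂ = 205 L.
ΔU = nCvΔT = 3.02×29.7×(255−372) = -10500 J.
Q = 0 for an adiabatic process, so W = −ΔU = 10500 J.

10500 J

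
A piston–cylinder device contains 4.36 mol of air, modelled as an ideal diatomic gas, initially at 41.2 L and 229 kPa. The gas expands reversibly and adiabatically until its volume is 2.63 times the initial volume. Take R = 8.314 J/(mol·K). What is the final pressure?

T₁ = P₁V₁/(nR) = 229×41.2/(4.36×8.314) = 260 K.
Adiabatic: TV^(γ−1) = const ⇒ T₂ = 260×(0.380)^0.400 = 177 K; PV^γ = const ⇒ P₂ = 59.1 kPa.

59.1 kPa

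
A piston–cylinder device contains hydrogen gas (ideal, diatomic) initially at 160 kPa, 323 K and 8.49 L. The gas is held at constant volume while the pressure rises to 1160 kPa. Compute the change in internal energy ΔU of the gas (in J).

21200 J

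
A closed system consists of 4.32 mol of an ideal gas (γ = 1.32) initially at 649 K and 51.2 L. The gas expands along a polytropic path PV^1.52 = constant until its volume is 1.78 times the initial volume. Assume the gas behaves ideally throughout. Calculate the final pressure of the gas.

190 kPa

P₁ = nRT₁/V₁ = 4.32×8.314×649/51.2 = 455 kPa.
Polytropic n=1.52: T₂ = T₁(V₁/V₂)^(n−1) = 649×(0.562)^0.52 = 481 K; P₂ = P₁(V₁/V₂)^n = 190 kPa.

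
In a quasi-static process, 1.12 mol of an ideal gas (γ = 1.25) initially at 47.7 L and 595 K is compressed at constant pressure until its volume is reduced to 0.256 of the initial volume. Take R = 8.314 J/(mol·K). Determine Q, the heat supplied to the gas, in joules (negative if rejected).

P₁ = nRT₁/V₁ = 1.12×8.314×595/47.7 = 116 kPa.
Isobaric: P stays 116 kPa; V/T = const ⇒ T₂ = 152 K, V₂ = 12.2 L.
W = PΔV = 116×(12.2−47.7) kPa·L = -4120 J.
ΔU = nCvΔT = 1.12×33.3×(152−595) = -16500 J.
Q = ΔU + W = nCpΔT = -20600 J.

-20600 J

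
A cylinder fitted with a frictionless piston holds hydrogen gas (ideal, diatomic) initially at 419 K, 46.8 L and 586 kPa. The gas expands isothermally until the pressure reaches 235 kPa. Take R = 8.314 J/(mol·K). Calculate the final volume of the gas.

117 L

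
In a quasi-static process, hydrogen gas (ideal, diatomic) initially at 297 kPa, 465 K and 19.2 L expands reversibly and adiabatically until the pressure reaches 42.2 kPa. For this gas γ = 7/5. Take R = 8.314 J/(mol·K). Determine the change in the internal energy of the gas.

n = P₁V₁/(RT₁) = 297×19.2/(8.314×465) = 1.48 mol.
Adiabatic: T₂/T₁ = (P₂/P₁)^((γ−1)/γ) ⇒ T₂ = 465×(0.142)^0.286 = 266 K; V₂ = 77.4 L.
For an ideal gas ΔU = nCvΔT with Cv = (5/2)R = 20.8 J/(mol·K).
ΔU = 1.48×20.8×(266−465) = -6090 J.

-6090 J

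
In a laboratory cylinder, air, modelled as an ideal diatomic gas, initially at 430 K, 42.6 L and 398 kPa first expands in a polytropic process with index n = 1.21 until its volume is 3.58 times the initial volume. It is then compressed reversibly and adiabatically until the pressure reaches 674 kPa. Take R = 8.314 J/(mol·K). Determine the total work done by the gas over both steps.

-7180 J

n = P₁V₁/(RT₁) = 398×42.6/(8.314×430) = 4.74 mol.
Step 1 — Polytropic n=1.21: T₂ = T₁(V₁/V₂)^(n−1) = 430×(0.279)^0.21 = 329 K; P₂ = P₁(V₁/V₂)^n = 85.1 kPa.
W = (P₁V₁−P₂V₂)/(n−1) = (398×42.6−85.1×153)/0.21 = 19000 J.
ΔU = nCvΔT = 4.74×20.8×(329−430) = -9960 J.
Q = ΔU + W = 9010 J.
State after step 1: P = 85.1 kPa, V = 153 L, T = 329 K.
Step 2 — Adiabatic: T₂/T₁ = (P₂/P₁)^((γ−1)/γ) ⇒ T₂ = 329×(7.92)^0.286 = 594 K; V₂ = 34.8 L.
ΔU = nCvΔT = 4.74×20.8×(594−329) = 26200 J.
Q = 0 for an adiabatic process, so W = −ΔU = -26200 J.
Net over both steps: W = -7180 J, Q = 9010 J, ΔU = 16200 J.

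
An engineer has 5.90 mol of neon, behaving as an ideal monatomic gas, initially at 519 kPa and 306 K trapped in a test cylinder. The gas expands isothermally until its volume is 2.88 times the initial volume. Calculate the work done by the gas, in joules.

V₁ = nRT₁/P₁ = 5.90×8.314×306/519 = 28.9 L.
Isothermal: T stays 306 K; PV = const ⇒ V₂ = 83.3 L, P₂ = 180 kPa.
W = nRT ln(V₂/V₁) = 5.90×8.314×306×ln(2.88) = 15900 J.

15900 J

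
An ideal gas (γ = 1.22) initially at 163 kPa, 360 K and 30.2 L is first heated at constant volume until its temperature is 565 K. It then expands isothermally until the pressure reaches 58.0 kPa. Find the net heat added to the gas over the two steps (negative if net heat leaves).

24200 J

n = P₁V₁/(RT₁) = 163×30.2/(8.314×360) = 1.64 mol.
Step 1 — Isochoric: V stays 30.2 L; P/T = const ⇒ T₂ = 565 K, P₂ = 256 kPa.
W = 0 (no volume change).
ΔU = nCvΔT = 1.64×37.8×(565−360) = 12700 J.
Q = ΔU = 12700 J.
State after step 1: P = 256 kPa, V = 30.2 L, T = 565 K.
Step 2 — Isothermal: T stays 565 K; PV = const ⇒ V₂ = 133 L, P₂ = 58.0 kPa.
ΔU = 0 (ideal gas, T constant).
W = nRT ln(V₂/V₁) = 1.64×8.314×565×ln(4.41) = 11500 J.
Q = ΔU + W = 11500 J.
Net over both steps: W = 11500 J, Q = 24200 J, ΔU = 12700 J.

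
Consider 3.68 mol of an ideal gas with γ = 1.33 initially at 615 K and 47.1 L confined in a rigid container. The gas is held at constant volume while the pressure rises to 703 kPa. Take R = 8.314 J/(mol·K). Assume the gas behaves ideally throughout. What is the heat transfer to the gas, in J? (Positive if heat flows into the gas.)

43300 J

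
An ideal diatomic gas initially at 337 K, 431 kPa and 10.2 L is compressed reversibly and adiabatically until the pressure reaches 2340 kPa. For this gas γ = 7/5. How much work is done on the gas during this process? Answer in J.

6830 J

n = P₁V₁/(RT₁) = 431×10.2/(8.314×337) = 1.57 mol.
Adiabatic: T₂/T₁ = (P₂/P₁)^((γ−1)/γ) ⇒ T₂ = 337×(5.43)^0.286 = 546 K; V₂ = 3.05 L.
ΔU = nCvΔT = 1.57×20.8×(546−337) = 6830 J.
Q = 0 for an adiabatic process, so W = −ΔU = -6830 J.
Work done on the gas = −W_by = 6830 J.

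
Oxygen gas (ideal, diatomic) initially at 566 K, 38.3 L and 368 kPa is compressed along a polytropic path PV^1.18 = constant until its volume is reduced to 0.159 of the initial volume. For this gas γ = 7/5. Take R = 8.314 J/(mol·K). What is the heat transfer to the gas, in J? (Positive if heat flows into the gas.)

-16900 J

n = P₁V₁/(RT₁) = 368×38.3/(8.314×566) = 3.00 mol.
Polytropic n=1.18: T₂ = T₁(V₁/V₂)^(n−1) = 566×(6.29)^0.18 = 788 K; P₂ = P₁(V₁/V₂)^n = 3220 kPa.
W = (P₁V₁−P₂V₂)/(n−1) = (368×38.3−3220×6.09)/0.18 = -30700 J.
ΔU = nCvΔT = 3.00×20.8×(788−566) = 13800 J.
Q = ΔU + W = -16900 J.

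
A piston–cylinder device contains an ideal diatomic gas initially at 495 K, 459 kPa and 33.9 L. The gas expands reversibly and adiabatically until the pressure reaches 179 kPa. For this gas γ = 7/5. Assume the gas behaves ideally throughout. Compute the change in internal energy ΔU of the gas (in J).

-9180 J

n = P₁V₁/(RT₁) = 459×33.9/(8.314×495) = 3.78 mol.
Adiabatic: T₂/T₁ = (P₂/P₁)^((γ−1)/γ) ⇒ T₂ = 495×(0.390)^0.286 = 378 K; V₂ = 66.4 L.
For an ideal gas ΔU = nCvΔT with Cv = (5/2)R = 20.8 J/(mol·K).
ΔU = 3.78×20.8×(378−495) = -9180 J.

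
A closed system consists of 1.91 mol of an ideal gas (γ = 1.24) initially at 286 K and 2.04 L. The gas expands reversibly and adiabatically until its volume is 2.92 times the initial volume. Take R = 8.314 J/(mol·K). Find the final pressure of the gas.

590 kPa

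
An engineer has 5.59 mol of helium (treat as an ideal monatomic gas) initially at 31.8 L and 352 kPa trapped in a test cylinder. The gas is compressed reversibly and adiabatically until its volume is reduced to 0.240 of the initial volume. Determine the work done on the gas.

T₁ = P₁V₁/(nR) = 352×31.8/(5.59×8.314) = 241 K.
Adiabatic: TV^(γ−1) = const ⇒ T₂ = 241×(4.17)^0.667 = 624 K; PV^γ = const ⇒ P₂ = 3800 kPa.
ΔU = nCvΔT = 5.59×12.5×(624−241) = 26700 J.
Q = 0 for an adiabatic process, so W = −ΔU = -26700 J.
Work done on the gas = −W_by = 26700 J.

26700 J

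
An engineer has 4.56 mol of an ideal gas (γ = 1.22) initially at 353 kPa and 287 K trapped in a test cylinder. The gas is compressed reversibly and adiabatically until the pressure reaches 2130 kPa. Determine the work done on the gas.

V₁ = nRT₁/P₁ = 4.56×8.314×287/353 = 30.8 L.
Adiabatic: T₂/T₁ = (P₂/P₁)^((γ−1)/γ) ⇒ T₂ = 287×(6.03)^0.180 = 397 K; V₂ = 7.06 L.
ΔU = nCvΔT = 4.56×37.8×(397−287) = 18900 J.
Q = 0 for an adiabatic process, so W = −ΔU = -18900 J.
Work done on the gas = −W_by = 18900 J.

18900 J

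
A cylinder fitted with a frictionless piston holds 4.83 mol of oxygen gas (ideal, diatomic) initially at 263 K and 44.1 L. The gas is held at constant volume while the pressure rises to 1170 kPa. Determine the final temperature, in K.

1280 K

P₁ = nRT₁/V₁ = 4.83×8.314×263/44.1 = 239 kPa.
Isochoric: V stays 44.1 L; P/T = const ⇒ T₂ = 1280 K, P₂ = 1170 kPa.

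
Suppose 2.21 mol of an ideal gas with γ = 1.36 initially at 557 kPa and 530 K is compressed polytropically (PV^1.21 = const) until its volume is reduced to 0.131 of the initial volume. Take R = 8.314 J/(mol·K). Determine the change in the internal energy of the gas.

V₁ = nRT₁/P₁ = 2.21×8.314×530/557 = 17.5 L.
Polytropic n=1.21: T₂ = T₁(V₁/V₂)^(n−1) = 530×(7.63)^0.21 = 812 K; P₂ = P₁(V₁/V₂)^n = 6520 kPa.
For an ideal gas ΔU = nCvΔT with Cv = R/(γ−1) = 23.1 J/(mol·K).
ΔU = 2.21×23.1×(812−530) = 14400 J.

14400 J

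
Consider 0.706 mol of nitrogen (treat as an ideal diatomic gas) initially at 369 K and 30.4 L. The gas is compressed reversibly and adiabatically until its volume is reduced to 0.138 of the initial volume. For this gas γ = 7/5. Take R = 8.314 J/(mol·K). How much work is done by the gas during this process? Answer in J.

P₁ = nRT₁/V₁ = 0.706×8.314×369/30.4 = 71.2 kPa.
Adiabatic: TV^(γ−1) = const ⇒ T₂ = 369×(7.25)^0.400 = 815 K; PV^γ = const ⇒ P₂ = 1140 kPa.
ΔU = nCvΔT = 0.706×20.8×(815−369) = 6540 J.
Q = 0 for an adiabatic process, so W = −ΔU = -6540 J.

-6540 J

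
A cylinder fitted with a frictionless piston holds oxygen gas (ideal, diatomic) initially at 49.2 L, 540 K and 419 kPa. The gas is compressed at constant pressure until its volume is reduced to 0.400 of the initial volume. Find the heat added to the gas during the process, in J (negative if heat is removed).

-43300 J

n = P₁V₁/(RT₁) = 419×49.2/(8.314×540) = 4.59 mol.
Isobaric: P stays 419 kPa; V/T = const ⇒ T₂ = 216 K, V₂ = 19.7 L.
W = PΔV = 419×(19.7−49.2) kPa·L = -12400 J.
ΔU = nCvΔT = 4.59×20.8×(216−540) = -30900 J.
Q = ΔU + W = nCpΔT = -43300 J.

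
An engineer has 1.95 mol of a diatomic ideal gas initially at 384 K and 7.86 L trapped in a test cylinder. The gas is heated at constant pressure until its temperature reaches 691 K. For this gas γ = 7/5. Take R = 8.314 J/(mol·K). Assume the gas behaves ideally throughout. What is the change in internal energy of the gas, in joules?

P₁ = nRT₁/V₁ = 1.95×8.314×384/7.86 = 792 kPa.
Isobaric: P stays 792 kPa; V/T = const ⇒ T₂ = 691 K, V₂ = 14.1 L.
For an ideal gas ΔU = nCvΔT with Cv = (5/2)R = 20.8 J/(mol·K).
ΔU = 1.95×20.8×(691−384) = 12400 J.

12400 J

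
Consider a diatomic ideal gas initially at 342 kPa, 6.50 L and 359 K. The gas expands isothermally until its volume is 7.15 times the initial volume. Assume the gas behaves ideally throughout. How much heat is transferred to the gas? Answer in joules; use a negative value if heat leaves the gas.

n = P₁V₁/(RT₁) = 342×6.50/(8.314×359) = 0.745 mol.
Isothermal: T stays 359 K; PV = const ⇒ V₂ = 46.5 L, P₂ = 47.8 kPa.
ΔU = 0 (ideal gas, T constant).
W = nRT ln(V₂/V₁) = 0.745×8.314×359×ln(7.15) = 4370 J.
Q = ΔU + W = 4370 J.

4370 J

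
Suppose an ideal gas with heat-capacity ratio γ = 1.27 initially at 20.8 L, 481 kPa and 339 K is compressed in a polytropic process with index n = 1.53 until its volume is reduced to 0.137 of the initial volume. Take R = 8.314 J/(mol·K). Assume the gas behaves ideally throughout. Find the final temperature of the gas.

972 K

Polytropic n=1.53: T₂ = T₁(V₁/V₂)^(n−1) = 339×(7.30)^0.53 = 972 K; P₂ = P₁(V₁/V₂)^n = 10100 kPa.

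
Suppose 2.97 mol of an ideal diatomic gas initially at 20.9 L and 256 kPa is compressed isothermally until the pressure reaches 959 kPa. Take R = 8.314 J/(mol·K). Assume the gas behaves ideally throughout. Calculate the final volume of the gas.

T₁ = P₁V₁/(nR) = 256×20.9/(2.97×8.314) = 217 K.
Isothermal: T stays 217 K; PV = const ⇒ V₂ = 5.58 L, P₂ = 959 kPa.

5.58 L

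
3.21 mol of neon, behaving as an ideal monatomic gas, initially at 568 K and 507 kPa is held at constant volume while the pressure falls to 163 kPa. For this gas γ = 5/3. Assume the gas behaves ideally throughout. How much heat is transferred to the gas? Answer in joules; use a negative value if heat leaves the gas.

-15400 J

V₁ = nRT₁/P₁ = 3.21×8.314×568/507 = 29.9 L.
Isochoric: V stays 29.9 L; P/T = const ⇒ T₂ = 183 K, P₂ = 163 kPa.
W = 0 (no volume change).
ΔU = nCvΔT = 3.21×12.5×(183−568) = -15400 J.
Q = ΔU = -15400 J.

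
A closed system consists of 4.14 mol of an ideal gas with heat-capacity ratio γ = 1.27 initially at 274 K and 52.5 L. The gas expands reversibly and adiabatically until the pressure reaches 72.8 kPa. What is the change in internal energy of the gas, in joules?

P₁ = nRT₁/V₁ = 4.14×8.314×274/52.5 = 180 kPa.
Adiabatic: T₂/T₁ = (P₂/P₁)^((γ−1)/γ) ⇒ T₂ = 274×(0.405)^0.213 = 226 K; V₂ = 107 L.
For an ideal gas ΔU = nCvΔT with Cv = R/(γ−1) = 30.8 J/(mol·K).
ΔU = 4.14×30.8×(226−274) = -6100 J.

-6100 J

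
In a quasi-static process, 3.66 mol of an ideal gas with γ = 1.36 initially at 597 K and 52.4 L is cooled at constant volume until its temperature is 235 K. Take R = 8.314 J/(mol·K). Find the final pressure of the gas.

136 kPa

P₁ = nRT₁/V₁ = 3.66×8.314×597/52.4 = 347 kPa.
Isochoric: V stays 52.4 L; P/T = const ⇒ T₂ = 235 K, P₂ = 136 kPa.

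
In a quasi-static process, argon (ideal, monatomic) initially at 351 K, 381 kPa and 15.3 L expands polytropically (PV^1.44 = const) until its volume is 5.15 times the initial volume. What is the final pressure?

Polytropic n=1.44: T₂ = T₁(V₁/V₂)^(n−1) = 351×(0.194)^0.44 = 171 K; P₂ = P₁(V₁/V₂)^n = 36.0 kPa.

36.0 kPa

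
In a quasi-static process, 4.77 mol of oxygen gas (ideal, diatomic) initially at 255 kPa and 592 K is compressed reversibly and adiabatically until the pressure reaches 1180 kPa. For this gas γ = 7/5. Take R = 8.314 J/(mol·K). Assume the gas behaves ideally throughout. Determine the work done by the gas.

-32200 J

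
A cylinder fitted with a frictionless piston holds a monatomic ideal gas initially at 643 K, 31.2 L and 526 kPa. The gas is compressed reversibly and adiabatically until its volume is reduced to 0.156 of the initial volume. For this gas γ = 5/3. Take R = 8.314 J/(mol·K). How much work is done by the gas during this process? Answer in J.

n = P₁V₁/(RT₁) = 526×31.2/(8.314×643) = 3.07 mol.
Adiabatic: TV^(γ−1) = const ⇒ T₂ = 643×(6.41)^0.667 = 2220 K; PV^γ = const ⇒ P₂ = 11600 kPa.
ΔU = nCvΔT = 3.07×12.5×(2220−643) = 60300 J.
Q = 0 for an adiabatic process, so W = −ΔU = -60300 J.

-60300 J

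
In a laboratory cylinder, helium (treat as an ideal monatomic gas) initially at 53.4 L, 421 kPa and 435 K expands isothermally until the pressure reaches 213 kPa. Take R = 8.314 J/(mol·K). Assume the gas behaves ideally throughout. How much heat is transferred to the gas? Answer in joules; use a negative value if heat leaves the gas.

15300 J

n = P₁V₁/(RT₁) = 421×53.4/(8.314×435) = 6.22 mol.
Isothermal: T stays 435 K; PV = const ⇒ V₂ = 106 L, P₂ = 213 kPa.
ΔU = 0 (ideal gas, T constant).
W = nRT ln(V₂/V₁) = 6.22×8.314×435×ln(1.98) = 15300 J.
Q = ΔU + W = 15300 J.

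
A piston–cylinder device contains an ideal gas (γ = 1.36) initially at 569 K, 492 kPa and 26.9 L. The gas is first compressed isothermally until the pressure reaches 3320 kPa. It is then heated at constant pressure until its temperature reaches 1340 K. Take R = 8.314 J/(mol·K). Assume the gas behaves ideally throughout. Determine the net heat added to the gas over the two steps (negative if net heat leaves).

n = P₁V₁/(RT₁) = 492×26.9/(8.314×569) = 2.80 mol.
Step 1 — Isothermal: T stays 569 K; PV = const ⇒ V₂ = 3.99 L, P₂ = 3320 kPa.
ΔU = 0 (ideal gas, T constant).
W = nRT ln(V₂/V₁) = 2.80×8.314×569×ln(0.148) = -25300 J.
Q = ΔU + W = -25300 J.
State after step 1: P = 3320 kPa, V = 3.99 L, T = 569 K.
Step 2 — Isobaric: P stays 3320 kPa; V/T = const ⇒ T₂ = 1340 K, V₂ = 9.39 L.
W = PΔV = 3320×(9.39−3.99) kPa·L = 17900 J.
ΔU = nCvΔT = 2.80×23.1×(1340−569) = 49800 J.
Q = ΔU + W = nCpΔT = 67700 J.
Net over both steps: W = -7340 J, Q = 42500 J, ΔU = 49800 J.

42500 J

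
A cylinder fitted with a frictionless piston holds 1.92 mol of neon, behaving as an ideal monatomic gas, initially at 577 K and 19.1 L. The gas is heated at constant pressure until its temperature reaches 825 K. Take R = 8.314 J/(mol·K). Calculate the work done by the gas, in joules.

3960 J

P₁ = nRT₁/V₁ = 1.92×8.314×577/19.1 = 482 kPa.
Isobaric: P stays 482 kPa; V/T = const ⇒ T₂ = 825 K, V₂ = 27.3 L.
W = PΔV = 482×(27.3−19.1) kPa·L = 3960 J.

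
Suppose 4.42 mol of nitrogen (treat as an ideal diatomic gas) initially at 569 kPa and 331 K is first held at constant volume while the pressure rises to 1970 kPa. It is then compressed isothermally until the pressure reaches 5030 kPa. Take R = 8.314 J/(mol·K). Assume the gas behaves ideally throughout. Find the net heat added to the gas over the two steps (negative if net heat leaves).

35400 J

V₁ = nRT₁/P₁ = 4.42×8.314×331/569 = 21.4 L.
Step 1 — Isochoric: V stays 21.4 L; P/T = const ⇒ T₂ = 1150 K, P₂ = 1970 kPa.
W = 0 (no volume change).
ΔU = nCvΔT = 4.42×20.8×(1150−331) = 74900 J.
Q = ΔU = 74900 J.
State after step 1: P = 1970 kPa, V = 21.4 L, T = 1150 K.
Step 2 — Isothermal: T stays 1150 K; PV = const ⇒ V₂ = 8.37 L, P₂ = 5030 kPa.
ΔU = 0 (ideal gas, T constant).
W = nRT ln(V₂/V₁) = 4.42×8.314×1150×ln(0.392) = -39500 J.
Q = ΔU + W = -39500 J.
Net over both steps: W = -39500 J, Q = 35400 J, ΔU = 74900 J.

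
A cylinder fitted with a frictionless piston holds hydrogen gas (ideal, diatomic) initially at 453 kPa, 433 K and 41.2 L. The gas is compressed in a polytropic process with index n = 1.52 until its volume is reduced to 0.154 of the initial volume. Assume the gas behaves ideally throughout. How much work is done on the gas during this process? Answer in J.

59100 J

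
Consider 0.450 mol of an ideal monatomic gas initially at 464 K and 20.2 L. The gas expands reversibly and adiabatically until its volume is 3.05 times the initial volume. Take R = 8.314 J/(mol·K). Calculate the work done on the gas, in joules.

P₁ = nRT₁/V₁ = 0.450×8.314×464/20.2 = 85.9 kPa.
Adiabatic: TV^(γ−1) = const ⇒ T₂ = 464×(0.328)^0.667 = 221 K; PV^γ = const ⇒ P₂ = 13.4 kPa.
ΔU = nCvΔT = 0.450×12.5×(221−464) = -1370 J.
Q = 0 for an adiabatic process, so W = −ΔU = 1370 J.
Work done on the gas = −W_by = -1370 J.

-1370 J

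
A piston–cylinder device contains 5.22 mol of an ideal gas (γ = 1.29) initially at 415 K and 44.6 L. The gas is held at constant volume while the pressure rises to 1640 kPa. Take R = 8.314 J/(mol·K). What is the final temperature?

1690 K

P₁ = nRT₁/V₁ = 5.22×8.314×415/44.6 = 404 kPa.
Isochoric: V stays 44.6 L; P/T = const ⇒ T₂ = 1690 K, P₂ = 1640 kPa.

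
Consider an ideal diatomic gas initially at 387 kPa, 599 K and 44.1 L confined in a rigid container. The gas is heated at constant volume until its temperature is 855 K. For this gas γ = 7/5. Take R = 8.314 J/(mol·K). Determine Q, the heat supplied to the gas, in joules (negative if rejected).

18200 J

n = P₁V₁/(RT₁) = 387×44.1/(8.314×599) = 3.43 mol.
Isochoric: V stays 44.1 L; P/T = const ⇒ T₂ = 855 K, P₂ = 552 kPa.
W = 0 (no volume change).
ΔU = nCvΔT = 3.43×20.8×(855−599) = 18200 J.
Q = ΔU = 18200 J.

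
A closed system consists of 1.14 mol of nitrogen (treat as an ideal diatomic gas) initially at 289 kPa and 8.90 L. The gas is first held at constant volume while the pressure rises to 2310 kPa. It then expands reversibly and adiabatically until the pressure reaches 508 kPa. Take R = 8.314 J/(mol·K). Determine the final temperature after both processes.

1410 K

T₁ = P₁V₁/(nR) = 289×8.90/(1.14×8.314) = 271 K.
Step 1 — Isochoric: V stays 8.90 L; P/T = const ⇒ T₂ = 2170 K, P₂ = 2310 kPa.
W = 0 (no volume change).
ΔU = nCvΔT = 1.14×20.8×(2170−271) = 45000 J.
Q = ΔU = 45000 J.
State after step 1: P = 2310 kPa, V = 8.90 L, T = 2170 K.
Step 2 — Adiabatic: T₂/T₁ = (P₂/P₁)^((γ−1)/γ) ⇒ T₂ = 2170×(0.220)^0.286 = 1410 K; V₂ = 26.3 L.
ΔU = nCvΔT = 1.14×20.8×(1410−2170) = -18100 J.
Q = 0 for an adiabatic process, so W = −ΔU = 18100 J.
Net over both steps: W = 18100 J, Q = 45000 J, ΔU = 26900 J.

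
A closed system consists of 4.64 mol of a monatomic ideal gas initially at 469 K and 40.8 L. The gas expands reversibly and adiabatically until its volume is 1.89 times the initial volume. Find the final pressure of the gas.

P₁ = nRT₁/V₁ = 4.64×8.314×469/40.8 = 443 kPa.
Adiabatic: TV^(γ−1) = const ⇒ T₂ = 469×(0.529)^0.667 = 307 K; PV^γ = const ⇒ P₂ = 153 kPa.

153 kPa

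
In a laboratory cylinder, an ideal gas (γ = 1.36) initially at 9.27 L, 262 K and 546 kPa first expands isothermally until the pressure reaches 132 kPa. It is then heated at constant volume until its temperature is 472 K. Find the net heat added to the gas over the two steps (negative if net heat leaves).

n = P₁V₁/(RT₁) = 546×9.27/(8.314×262) = 2.32 mol.
Step 1 — Isothermal: T stays 262 K; PV = const ⇒ V₂ = 38.3 L, P₂ = 132 kPa.
ΔU = 0 (ideal gas, T constant).
W = nRT ln(V₂/V₁) = 2.32×8.314×262×ln(4.14) = 7190 J.
Q = ΔU + W = 7190 J.
State after step 1: P = 132 kPa, V = 38.3 L, T = 262 K.
Step 2 — Isochoric: V stays 38.3 L; P/T = const ⇒ T₂ = 472 K, P₂ = 238 kPa.
W = 0 (no volume change).
ΔU = nCvΔT = 2.32×23.1×(472−262) = 11300 J.
Q = ΔU = 11300 J.
Net over both steps: W = 7190 J, Q = 18500 J, ΔU = 11300 J.

18500 J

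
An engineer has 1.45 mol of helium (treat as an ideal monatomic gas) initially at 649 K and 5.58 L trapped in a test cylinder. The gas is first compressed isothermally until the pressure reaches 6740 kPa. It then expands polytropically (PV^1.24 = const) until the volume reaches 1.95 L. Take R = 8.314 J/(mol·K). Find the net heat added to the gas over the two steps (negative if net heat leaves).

-9840 J

P₁ = nRT₁/V₁ = 1.45×8.314×649/5.58 = 1400 kPa.
Step 1 — Isothermal: T stays 649 K; PV = const ⇒ V₂ = 1.16 L, P₂ = 6740 kPa.
ΔU = 0 (ideal gas, T constant).
W = nRT ln(V₂/V₁) = 1.45×8.314×649×ln(0.208) = -12300 J.
Q = ΔU + W = -12300 J.
State after step 1: P = 6740 kPa, V = 1.16 L, T = 649 K.
Step 2 — Polytropic n=1.24: T₂ = T₁(V₁/V₂)^(n−1) = 649×(0.595)^0.24 = 573 K; P₂ = P₁(V₁/V₂)^n = 3540 kPa.
W = (P₁V₁−P₂V₂)/(n−1) = (6740×1.16−3540×1.95)/0.24 = 3820 J.
ΔU = nCvΔT = 1.45×12.5×(573−649) = -1370 J.
Q = ΔU + W = 2440 J.
Net over both steps: W = -8470 J, Q = -9840 J, ΔU = -1370 J.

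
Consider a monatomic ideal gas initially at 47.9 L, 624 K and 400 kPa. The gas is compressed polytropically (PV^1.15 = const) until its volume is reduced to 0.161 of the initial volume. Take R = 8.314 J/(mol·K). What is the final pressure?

3270 kPa

Polytropic n=1.15: T₂ = T₁(V₁/V₂)^(n−1) = 624×(6.21)^0.15 = 821 K; P₂ = P₁(V₁/V₂)^n = 3270 kPa.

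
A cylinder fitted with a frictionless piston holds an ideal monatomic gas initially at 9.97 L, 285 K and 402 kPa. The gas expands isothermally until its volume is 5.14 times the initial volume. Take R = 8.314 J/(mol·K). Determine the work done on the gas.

-6560 J

n = P₁V₁/(RT₁) = 402×9.97/(8.314×285) = 1.69 mol.
Isothermal: T stays 285 K; PV = const ⇒ V₂ = 51.2 L, P₂ = 78.2 kPa.
W = nRT ln(V₂/V₁) = 1.69×8.314×285×ln(5.14) = 6560 J.
Work done on the gas = −W_by = -6560 J.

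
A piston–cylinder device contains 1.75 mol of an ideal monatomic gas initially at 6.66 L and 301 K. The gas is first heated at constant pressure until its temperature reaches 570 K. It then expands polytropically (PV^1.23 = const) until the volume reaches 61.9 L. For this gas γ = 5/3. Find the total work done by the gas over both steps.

15000 J

P₁ = nRT₁/V₁ = 1.75×8.314×301/6.66 = 658 kPa.
Step 1 — Isobaric: P stays 658 kPa; V/T = const ⇒ T₂ = 570 K, V₂ = 12.6 L.
W = PΔV = 658×(12.6−6.66) kPa·L = 3910 J.
ΔU = nCvΔT = 1.75×12.5×(570−301) = 5870 J.
Q = ΔU + W = nCpΔT = 9780 J.
State after step 1: P = 658 kPa, V = 12.6 L, T = 570 K.
Step 2 — Polytropic n=1.23: T₂ = T₁(V₁/V₂)^(n−1) = 570×(0.204)^0.23 = 395 K; P₂ = P₁(V₁/V₂)^n = 92.9 kPa.
W = (P₁V₁−P₂V₂)/(n−1) = (658×12.6−92.9×61.9)/0.23 = 11000 J.
ΔU = nCvΔT = 1.75×12.5×(395−570) = -3810 J.
Q = ΔU + W = 7240 J.
Net over both steps: W = 15000 J, Q = 17000 J, ΔU = 2060 J.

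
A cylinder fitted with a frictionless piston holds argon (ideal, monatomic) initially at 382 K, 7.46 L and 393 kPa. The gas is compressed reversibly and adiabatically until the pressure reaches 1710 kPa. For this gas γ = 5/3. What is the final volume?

Adiabatic: T₂/T₁ = (P₂/P₁)^((γ−1)/γ) ⇒ T₂ = 382×(4.35)^0.400 = 688 K; V₂ = 3.09 L.

3.09 L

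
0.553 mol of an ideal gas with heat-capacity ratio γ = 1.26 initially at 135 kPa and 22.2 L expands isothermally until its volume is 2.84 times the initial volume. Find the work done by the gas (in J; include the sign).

3130 J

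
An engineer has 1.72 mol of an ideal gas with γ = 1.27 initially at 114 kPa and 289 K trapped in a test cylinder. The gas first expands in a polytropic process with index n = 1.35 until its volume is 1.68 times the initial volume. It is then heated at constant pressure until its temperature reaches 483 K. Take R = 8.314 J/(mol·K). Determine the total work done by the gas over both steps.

V₁ = nRT₁/P₁ = 1.72×8.314×289/114 = 36.3 L.
Step 1 — Polytropic n=1.35: T₂ = T₁(V₁/V₂)^(n−1) = 289×(0.595)^0.35 = 241 K; P₂ = P₁(V₁/V₂)^n = 56.6 kPa.
W = (P₁V₁−P₂V₂)/(n−1) = (114×36.3−56.6×60.9)/0.35 = 1960 J.
ΔU = nCvΔT = 1.72×30.8×(241−289) = -2540 J.
Q = ΔU + W = -581 J.
State after step 1: P = 56.6 kPa, V = 60.9 L, T = 241 K.
Step 2 — Isobaric: P stays 56.6 kPa; V/T = const ⇒ T₂ = 483 K, V₂ = 122 L.
W = PΔV = 56.6×(122−60.9) kPa·L = 3460 J.
ΔU = nCvΔT = 1.72×30.8×(483−241) = 12800 J.
Q = ΔU + W = nCpΔT = 16300 J.
Net over both steps: W = 5420 J, Q = 15700 J, ΔU = 10300 J.

5420 J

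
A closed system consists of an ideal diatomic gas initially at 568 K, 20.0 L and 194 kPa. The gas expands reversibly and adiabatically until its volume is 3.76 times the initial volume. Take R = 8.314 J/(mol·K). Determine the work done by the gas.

n = P₁V₁/(RT₁) = 194×20.0/(8.314×568) = 0.822 mol.
Adiabatic: TV^(γ−1) = const ⇒ T₂ = 568×(0.266)^0.400 = 334 K; PV^γ = const ⇒ P₂ = 30.4 kPa.
ΔU = nCvΔT = 0.822×20.8×(334−568) = -3990 J.
Q = 0 for an adiabatic process, so W = −ΔU = 3990 J.

3990 J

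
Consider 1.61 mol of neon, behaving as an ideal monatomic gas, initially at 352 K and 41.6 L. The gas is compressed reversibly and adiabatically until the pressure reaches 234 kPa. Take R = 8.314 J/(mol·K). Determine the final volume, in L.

26.9 L

P₁ = nRT₁/V₁ = 1.61×8.314×352/41.6 = 113 kPa.
Adiabatic: T₂/T₁ = (P₂/P₁)^((γ−1)/γ) ⇒ T₂ = 352×(2.07)^0.400 = 471 K; V₂ = 26.9 L.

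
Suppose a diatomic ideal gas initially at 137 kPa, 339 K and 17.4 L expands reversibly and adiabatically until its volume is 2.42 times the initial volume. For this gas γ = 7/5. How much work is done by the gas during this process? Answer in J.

1770 J

n = P₁V₁/(RT₁) = 137×17.4/(8.314×339) = 0.846 mol.
Adiabatic: TV^(γ−1) = const ⇒ T₂ = 339×(0.413)^0.400 = 238 K; PV^γ = const ⇒ P₂ = 39.8 kPa.
ΔU = nCvΔT = 0.846×20.8×(238−339) = -1770 J.
Q = 0 for an adiabatic process, so W = −ΔU = 1770 J.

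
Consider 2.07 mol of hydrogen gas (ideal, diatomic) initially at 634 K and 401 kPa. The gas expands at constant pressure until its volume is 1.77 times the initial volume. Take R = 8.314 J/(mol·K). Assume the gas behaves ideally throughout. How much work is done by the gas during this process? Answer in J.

8400 J

V₁ = nRT₁/P₁ = 2.07×8.314×634/401 = 27.2 L.
Isobaric: P stays 401 kPa; V/T = const ⇒ T₂ = 1120 K, V₂ = 48.2 L.
W = PΔV = 401×(48.2−27.2) kPa·L = 8400 J.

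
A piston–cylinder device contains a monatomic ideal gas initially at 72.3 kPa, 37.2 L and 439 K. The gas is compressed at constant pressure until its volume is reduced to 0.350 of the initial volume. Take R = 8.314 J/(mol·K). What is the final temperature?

Isobaric: P stays 72.3 kPa; V/T = const ⇒ T₂ = 154 K, V₂ = 13.0 L.

154 K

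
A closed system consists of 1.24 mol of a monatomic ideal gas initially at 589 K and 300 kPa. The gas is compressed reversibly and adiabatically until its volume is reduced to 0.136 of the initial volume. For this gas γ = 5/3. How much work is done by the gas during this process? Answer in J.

-25300 J

V₁ = nRT₁/P₁ = 1.24×8.314×589/300 = 20.2 L.
Adiabatic: TV^(γ−1) = const ⇒ T₂ = 589×(7.35)^0.667 = 2230 K; PV^γ = const ⇒ P₂ = 8340 kPa.
ΔU = nCvΔT = 1.24×12.5×(2230−589) = 25300 J.
Q = 0 for an adiabatic process, so W = −ΔU = -25300 J.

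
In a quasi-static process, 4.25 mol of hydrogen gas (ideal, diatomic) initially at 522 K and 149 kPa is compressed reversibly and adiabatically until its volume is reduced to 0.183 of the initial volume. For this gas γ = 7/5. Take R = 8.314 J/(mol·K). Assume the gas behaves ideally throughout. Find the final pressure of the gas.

1610 kPa

V₁ = nRT₁/P₁ = 4.25×8.314×522/149 = 124 L.
Adiabatic: TV^(γ−1) = const ⇒ T₂ = 522×(5.46)^0.400 = 1030 K; PV^γ = const ⇒ P₂ = 1610 kPa.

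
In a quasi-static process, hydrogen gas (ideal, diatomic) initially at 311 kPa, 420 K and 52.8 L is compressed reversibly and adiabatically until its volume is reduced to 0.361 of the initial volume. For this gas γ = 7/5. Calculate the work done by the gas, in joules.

-20700 J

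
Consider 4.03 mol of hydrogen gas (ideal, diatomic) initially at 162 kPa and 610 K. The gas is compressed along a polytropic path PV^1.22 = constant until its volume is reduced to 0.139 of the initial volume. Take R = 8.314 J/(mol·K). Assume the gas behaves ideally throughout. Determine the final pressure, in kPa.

1800 kPa

V₁ = nRT₁/P₁ = 4.03×8.314×610/162 = 126 L.
Polytropic n=1.22: T₂ = T₁(V₁/V₂)^(n−1) = 610×(7.19)^0.22 = 942 K; P₂ = P₁(V₁/V₂)^n = 1800 kPa.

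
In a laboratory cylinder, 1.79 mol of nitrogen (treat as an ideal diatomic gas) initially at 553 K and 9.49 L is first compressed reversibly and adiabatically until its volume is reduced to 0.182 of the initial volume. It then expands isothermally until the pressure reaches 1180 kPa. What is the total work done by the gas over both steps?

13700 J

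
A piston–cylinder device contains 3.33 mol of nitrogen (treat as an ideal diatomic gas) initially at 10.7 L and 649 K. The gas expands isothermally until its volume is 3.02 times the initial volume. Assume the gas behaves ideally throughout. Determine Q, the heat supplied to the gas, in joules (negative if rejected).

19900 J

P₁ = nRT₁/V₁ = 3.33×8.314×649/10.7 = 1680 kPa.
Isothermal: T stays 649 K; PV = const ⇒ V₂ = 32.3 L, P₂ = 556 kPa.
ΔU = 0 (ideal gas, T constant).
W = nRT ln(V₂/V₁) = 3.33×8.314×649×ln(3.02) = 19900 J.
Q = ΔU + W = 19900 J.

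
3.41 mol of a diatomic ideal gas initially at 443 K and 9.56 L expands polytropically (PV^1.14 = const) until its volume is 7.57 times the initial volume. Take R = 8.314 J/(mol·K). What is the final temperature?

334 K

P₁ = nRT₁/V₁ = 3.41×8.314×443/9.56 = 1310 kPa.
Polytropic n=1.14: T₂ = T₁(V₁/V₂)^(n−1) = 443×(0.132)^0.14 = 334 K; P₂ = P₁(V₁/V₂)^n = 131 kPa.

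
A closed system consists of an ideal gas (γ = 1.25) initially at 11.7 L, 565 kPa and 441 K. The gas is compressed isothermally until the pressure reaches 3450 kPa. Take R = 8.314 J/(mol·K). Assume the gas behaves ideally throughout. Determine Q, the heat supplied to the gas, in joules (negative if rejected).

-12000 J

n = P₁V₁/(RT₁) = 565×11.7/(8.314×441) = 1.80 mol.
Isothermal: T stays 441 K; PV = const ⇒ V₂ = 1.92 L, P₂ = 3450 kPa.
ΔU = 0 (ideal gas, T constant).
W = nRT ln(V₂/V₁) = 1.80×8.314×441×ln(0.164) = -12000 J.
Q = ΔU + W = -12000 J.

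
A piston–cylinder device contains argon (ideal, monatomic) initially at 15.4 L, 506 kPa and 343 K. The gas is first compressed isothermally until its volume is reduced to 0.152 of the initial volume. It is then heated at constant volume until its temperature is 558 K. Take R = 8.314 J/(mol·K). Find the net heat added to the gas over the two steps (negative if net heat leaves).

n = P₁V₁/(RT₁) = 506×15.4/(8.314×343) = 2.73 mol.
Step 1 — Isothermal: T stays 343 K; PV = const ⇒ V₂ = 2.34 L, P₂ = 3330 kPa.
ΔU = 0 (ideal gas, T constant).
W = nRT ln(V₂/V₁) = 2.73×8.314×343×ln(0.152) = -14700 J.
Q = ΔU + W = -14700 J.
State after step 1: P = 3330 kPa, V = 2.34 L, T = 343 K.
Step 2 — Isochoric: V stays 2.34 L; P/T = const ⇒ T₂ = 558 K, P₂ = 5420 kPa.
W = 0 (no volume change).
ΔU = nCvΔT = 2.73×12.5×(558−343) = 7330 J.
Q = ΔU = 7330 J.
Net over both steps: W = -14700 J, Q = -7350 J, ΔU = 7330 J.

-7350 J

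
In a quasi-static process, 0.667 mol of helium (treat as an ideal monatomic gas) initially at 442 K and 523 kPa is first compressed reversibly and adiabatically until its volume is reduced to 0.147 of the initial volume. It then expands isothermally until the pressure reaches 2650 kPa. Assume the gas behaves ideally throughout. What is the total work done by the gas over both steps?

4320 J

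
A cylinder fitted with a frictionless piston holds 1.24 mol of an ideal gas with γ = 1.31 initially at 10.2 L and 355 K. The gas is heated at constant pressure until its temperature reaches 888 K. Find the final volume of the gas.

P₁ = nRT₁/V₁ = 1.24×8.314×355/10.2 = 359 kPa.
Isobaric: P stays 359 kPa; V/T = const ⇒ T₂ = 888 K, V₂ = 25.5 L.

25.5 L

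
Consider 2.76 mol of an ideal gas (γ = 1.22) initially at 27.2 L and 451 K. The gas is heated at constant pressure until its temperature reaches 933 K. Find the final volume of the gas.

P₁ = nRT₁/V₁ = 2.76×8.314×451/27.2 = 380 kPa.
Isobaric: P stays 380 kPa; V/T = const ⇒ T₂ = 933 K, V₂ = 56.3 L.

56.3 L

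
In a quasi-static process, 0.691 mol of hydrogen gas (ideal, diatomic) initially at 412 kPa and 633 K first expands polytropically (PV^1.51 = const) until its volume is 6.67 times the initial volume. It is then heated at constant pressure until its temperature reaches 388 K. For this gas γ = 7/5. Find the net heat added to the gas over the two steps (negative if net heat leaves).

V₁ = nRT₁/P₁ = 0.691×8.314×633/412 = 8.83 L.
Step 1 — Polytropic n=1.51: T₂ = T₁(V₁/V₂)^(n−1) = 633×(0.150)^0.51 = 240 K; P₂ = P₁(V₁/V₂)^n = 23.5 kPa.
W = (P₁V₁−P₂V₂)/(n−1) = (412×8.83−23.5×58.9)/0.51 = 4420 J.
ΔU = nCvΔT = 0.691×20.8×(240−633) = -5640 J.
Q = ΔU + W = -1220 J.
State after step 1: P = 23.5 kPa, V = 58.9 L, T = 240 K.
Step 2 — Isobaric: P stays 23.5 kPa; V/T = const ⇒ T₂ = 388 K, V₂ = 95.0 L.
W = PΔV = 23.5×(95.0−58.9) kPa·L = 847 J.
ΔU = nCvΔT = 0.691×20.8×(388−240) = 2120 J.
Q = ΔU + W = nCpΔT = 2970 J.
Net over both steps: W = 5270 J, Q = 1750 J, ΔU = -3520 J.

1750 J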